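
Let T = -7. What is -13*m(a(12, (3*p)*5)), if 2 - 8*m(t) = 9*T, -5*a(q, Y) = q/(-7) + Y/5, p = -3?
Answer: -845/8 ≈ -105.63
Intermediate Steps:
a(q, Y) = -Y/25 + q/35 (a(q, Y) = -(q/(-7) + Y/5)/5 = -(q*(-⅐) + Y*(⅕))/5 = -(-q/7 + Y/5)/5 = -Y/25 + q/35)
m(t) = 65/8 (m(t) = ¼ - 9*(-7)/8 = ¼ - ⅛*(-63) = ¼ + 63/8 = 65/8)
-13*m(a(12, (3*p)*5)) = -13*65/8 = -845/8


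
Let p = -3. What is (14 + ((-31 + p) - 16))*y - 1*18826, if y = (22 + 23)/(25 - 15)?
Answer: -18988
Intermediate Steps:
y = 9/2 (y = 45/10 = 45*(⅒) = 9/2 ≈ 4.5000)
(14 + ((-31 + p) - 16))*y - 1*18826 = (14 + ((-31 - 3) - 16))*(9/2) - 1*18826 = (14 + (-34 - 16))*(9/2) - 18826 = (14 - 50)*(9/2) - 18826 = -36*9/2 - 18826 = -162 - 18826 = -18988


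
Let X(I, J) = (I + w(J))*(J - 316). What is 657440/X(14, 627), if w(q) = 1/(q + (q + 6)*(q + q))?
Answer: 522276252960/3458857097 ≈ 151.00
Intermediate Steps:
w(q) = 1/(q + 2*q*(6 + q)) (w(q) = 1/(q + (6 + q)*(2*q)) = 1/(q + 2*q*(6 + q)))
X(I, J) = (-316 + J)*(I + 1/(J*(13 + 2*J))) (X(I, J) = (I + 1/(J*(13 + 2*J)))*(J - 316) = (I + 1/(J*(13 + 2*J)))*(-316 + J) = (-316 + J)*(I + 1/(J*(13 + 2*J))))
657440/X(14, 627) = 657440/(((-316 + 627 - 4108*14*627 - 619*14*627**2 + 2*14*627**3)/(627*(13 + 2*627)))) = 657440/(((-316 + 627 - 36060024 - 619*14*393129 + 2*14*246491883)/(627*(13 + 1254)))) = 657440/(((1/627)*(-316 + 627 - 36060024 - 3406855914 + 6901772724)/1267)) = 657440/(((1/627)*(1/1267)*3458857097)) = 657440/(3458857097/794409) = 657440*(794409/3458857097) = 522276252960/3458857097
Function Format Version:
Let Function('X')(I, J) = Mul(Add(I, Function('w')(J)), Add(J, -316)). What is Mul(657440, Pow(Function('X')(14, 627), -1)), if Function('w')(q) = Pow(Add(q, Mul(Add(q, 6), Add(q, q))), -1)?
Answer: Rational(522276252960, 3458857097) ≈ 151.00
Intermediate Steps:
Function('w')(q) = Pow(Add(q, Mul(2, q, Add(6, q))), -1) (Function('w')(q) = Pow(Add(q, Mul(Add(6, q), Mul(2, q))), -1) = Pow(Add(q, Mul(2, q, Add(6, q))), -1))
Function('X')(I, J) = Mul(Add(-316, J), Add(I, Mul(Pow(J, -1), Pow(Add(13, Mul(2, J)), -1)))) (Function('X')(I, J) = Mul(Add(I, Mul(Pow(J, -1), Pow(Add(13, Mul(2, J)), -1))), Add(J, -316)) = Mul(Add(I, Mul(Pow(J, -1), Pow(Add(13, Mul(2, J)), -1))), Add(-316, J)) = Mul(Add(-316, J), Add(I, Mul(Pow(J, -1), Pow(Add(13, Mul(2, J)), -1)))))
Mul(657440, Pow(Function('X')(14, 627), -1)) = Mul(657440, Pow(Mul(Pow(627, -1), Pow(Add(13, Mul(2, 627)), -1), Add(-316, 627, Mul(-4108, 14, 627), Mul(-619, 14, Pow(627, 2)), Mul(2, 14, Pow(627, 3)))), -1)) = Mul(657440, Pow(Mul(Rational(1, 627), Pow(Add(13, 1254), -1), Add(-316, 627, -36060024, Mul(-619, 14, 393129), Mul(2, 14, 246491883))), -1)) = Mul(657440, Pow(Mul(Rational(1, 627), Pow(1267, -1), Add(-316, 627, -36060024, -3406855914, 6901772724)), -1)) = Mul(657440, Pow(Mul(Rational(1, 627), Rational(1, 1267), 3458857097), -1)) = Mul(657440, Pow(Rational(3458857097, 794409), -1)) = Mul(657440, Rational(794409, 3458857097)) = Rational(522276252960, 3458857097)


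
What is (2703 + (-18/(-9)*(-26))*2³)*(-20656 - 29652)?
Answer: -115054396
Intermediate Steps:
(2703 + (-18/(-9)*(-26))*2³)*(-20656 - 29652) = (2703 + (-18*(-⅑)*(-26))*8)*(-50308) = (2703 + (2*(-26))*8)*(-50308) = (2703 - 52*8)*(-50308) = (2703 - 416)*(-50308) = 2287*(-50308) = -115054396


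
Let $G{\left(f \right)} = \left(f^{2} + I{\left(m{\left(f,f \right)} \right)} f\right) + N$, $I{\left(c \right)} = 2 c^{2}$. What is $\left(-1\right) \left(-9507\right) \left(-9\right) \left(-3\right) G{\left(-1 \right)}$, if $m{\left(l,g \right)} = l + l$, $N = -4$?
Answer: $-2823579$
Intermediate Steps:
$m{\left(l,g \right)} = 2 l$
$G{\left(f \right)} = -4 + f^{2} + 8 f^{3}$ ($G{\left(f \right)} = \left(f^{2} + 2 \left(2 f\right)^{2} f\right) - 4 = \left(f^{2} + 2 \cdot 4 f^{2} f\right) - 4 = \left(f^{2} + 8 f^{2} f\right) - 4 = \left(f^{2} + 8 f^{3}\right) - 4 = -4 + f^{2} + 8 f^{3}$)
$\left(-1\right) \left(-9507\right) \left(-9\right) \left(-3\right) G{\left(-1 \right)} = \left(-1\right) \left(-9507\right) \left(-9\right) \left(-3\right) \left(-4 + \left(-1\right)^{2} + 8 \left(-1\right)^{3}\right) = 9507 \cdot 27 \left(-4 + 1 + 8 \left(-1\right)\right) = 9507 \cdot 27 \left(-4 + 1 - 8\right) = 9507 \cdot 27 \left(-11\right) = 9507 \left(-297\right) = -2823579$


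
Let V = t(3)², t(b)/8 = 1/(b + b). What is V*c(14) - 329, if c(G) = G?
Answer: -2737/9 ≈ -304.11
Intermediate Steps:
t(b) = 4/b (t(b) = 8/(b + b) = 8/((2*b)) = 8*(1/(2*b)) = 4/b)
V = 16/9 (V = (4/3)² = 16/9 ≈ 1.7778)
V*c(14) - 329 = (16/9)*14 - 329 = 224/9 - 329 = -2737/9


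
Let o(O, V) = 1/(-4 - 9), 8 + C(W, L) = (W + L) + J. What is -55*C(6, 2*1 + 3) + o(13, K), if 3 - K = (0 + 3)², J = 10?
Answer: -9296/13 ≈ -715.08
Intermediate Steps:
C(W, L) = 2 + L + W (C(W, L) = -8 + ((W + L) + 10) = -8 + ((L + W) + 10) = -8 + (10 + L + W) = 2 + L + W)
K = -6 (K = 3 - (0 + 3)² = 3 - 1*3² = 3 - 1*9 = 3 - 9 = -6)
o(O, V) = -1/13 (o(O, V) = 1/(-13) = -1/13)
-55*C(6, 2*1 + 3) + o(13, K) = -55*(2 + (2*1 + 3) + 6) - 1/13 = -55*(2 + (2 + 3) + 6) - 1/13 = -55*(2 + 5 + 6) - 1/13 = -55*13 - 1/13 = -715 - 1/13 = -9296/13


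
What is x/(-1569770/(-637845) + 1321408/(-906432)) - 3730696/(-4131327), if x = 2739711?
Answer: 6816691188828898328041/2496166170199131 ≈ 2.7309e+6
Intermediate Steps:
x/(-1569770/(-637845) + 1321408/(-906432)) - 3730696/(-4131327) = 2739711/(-1569770/(-637845) + 1321408/(-906432)) - 3730696/(-4131327) = 2739711/(-1569770*(-1/637845) + 1321408*(-1/906432)) - 3730696*(-1/4131327) = 2739711/(313954/127569 - 20647/14163) + 3730696/4131327 = 2739711/(604204453/602253249) + 3730696/4131327 = 2739711*(602253249/604204453) + 3730696/4131327 = 1649999851071039/604204453 + 3730696/4131327 = 6816691188828898328041/2496166170199131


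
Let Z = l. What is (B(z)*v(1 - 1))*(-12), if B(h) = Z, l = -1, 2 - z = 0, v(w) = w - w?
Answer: 0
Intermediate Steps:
v(w) = 0
z = 2 (z = 2 - 1*0 = 2 + 0 = 2)
Z = -1
B(h) = -1
(B(z)*v(1 - 1))*(-12) = -1*0*(-12) = 0*(-12) = 0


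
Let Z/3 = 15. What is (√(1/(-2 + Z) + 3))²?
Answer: 130/43 ≈ 3.0233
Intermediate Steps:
Z = 45 (Z = 3*15 = 45)
(√(1/(-2 + Z) + 3))² = (√(1/(-2 + 45) + 3))² = (√(1/43 + 3))² = (√(130/43))² = (√5590/43)² = 130/43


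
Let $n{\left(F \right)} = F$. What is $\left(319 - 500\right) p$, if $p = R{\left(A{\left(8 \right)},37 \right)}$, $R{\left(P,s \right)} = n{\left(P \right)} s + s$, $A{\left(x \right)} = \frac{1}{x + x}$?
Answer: $- \frac{113849}{16} \approx -7115.6$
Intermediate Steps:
$A{\left(x \right)} = \frac{1}{2 x}$
$R{\left(P,s \right)} = s + P s$ ($R{\left(P,s \right)} = P s + s = s + P s$)
$p = \frac{629}{16}$ ($p = 37 \left(1 + \frac{1}{2 \cdot 8}\right) = 37 \left(1 + \frac{1}{2} \cdot \frac{1}{8}\right) = 37 \left(1 + \frac{1}{16}\right) = 37 \cdot \frac{17}{16} = \frac{629}{16} \approx 39.313$)
$\left(319 - 500\right) p = \left(319 - 500\right) \frac{629}{16} = \left(-181\right) \frac{629}{16} = - \frac{113849}{16}$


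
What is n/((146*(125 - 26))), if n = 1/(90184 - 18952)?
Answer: 1/1029587328 ≈ 9.7126e-10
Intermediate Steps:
n = 1/71232 ≈ 1.4039e-5
n/((146*(125 - 26))) = 1/(71232*((146*(125 - 26)))) = 1/(71232*((146*99))) = (1/71232)/14454 = (1/71232)*(1/14454) = 1/1029587328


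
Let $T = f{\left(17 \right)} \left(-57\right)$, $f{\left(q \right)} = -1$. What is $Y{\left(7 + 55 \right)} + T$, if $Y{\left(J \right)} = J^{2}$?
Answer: $3901$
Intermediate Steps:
$T = 57$ ($T = \left(-1\right) \left(-57\right) = 57$)
$Y{\left(7 + 55 \right)} + T = \left(7 + 55\right)^{2} + 57 = 62^{2} + 57 = 3844 + 57 = 3901$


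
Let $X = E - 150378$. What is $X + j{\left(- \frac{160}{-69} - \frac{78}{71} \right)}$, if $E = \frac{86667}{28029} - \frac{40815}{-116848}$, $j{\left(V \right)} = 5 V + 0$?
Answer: $- \frac{804214346038782365}{5348291522736} \approx -1.5037 \cdot 10^{5}$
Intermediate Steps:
$j{\left(V \right)} = 5 V$
$E = \frac{3756956417}{1091710864}$ ($E = 86667 \cdot \frac{1}{28029} - - \frac{40815}{116848} = \frac{28889}{9343} + \frac{40815}{116848} = \frac{3756956417}{1091710864} \approx 3.4413$)
$X = - \frac{164165539350175}{1091710864}$ ($X = \frac{3756956417}{1091710864} - 150378 = - \frac{164165539350175}{1091710864} \approx -1.5037 \cdot 10^{5}$)
$X + j{\left(- \frac{160}{-69} - \frac{78}{71} \right)} = - \frac{164165539350175}{1091710864} + 5 \left(- \frac{160}{-69} - \frac{78}{71}\right) = - \frac{164165539350175}{1091710864} + 5 \left(\left(-160\right) \left(- \frac{1}{69}\right) - \frac{78}{71}\right) = - \frac{164165539350175}{1091710864} + 5 \left(\frac{160}{69} - \frac{78}{71}\right) = - \frac{164165539350175}{1091710864} + 5 \cdot \frac{5978}{4899} = - \frac{164165539350175}{1091710864} + \frac{29890}{4899} = - \frac{804214346038782365}{5348291522736}$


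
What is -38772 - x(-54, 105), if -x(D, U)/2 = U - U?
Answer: -38772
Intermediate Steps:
x(D, U) = 0 (x(D, U) = -2*(U - U) = -2*0 = 0)
-38772 - x(-54, 105) = -38772 - 1*0 = -38772 + 0 = -38772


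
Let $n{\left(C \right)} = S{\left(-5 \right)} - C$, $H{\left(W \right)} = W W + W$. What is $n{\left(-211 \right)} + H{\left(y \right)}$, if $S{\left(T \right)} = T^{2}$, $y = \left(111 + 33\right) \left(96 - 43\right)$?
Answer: $58255292$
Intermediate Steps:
$y = 7632$ ($y = 144 \cdot 53 = 7632$)
$H{\left(W \right)} = W + W^{2}$ ($H{\left(W \right)} = W^{2} + W = W + W^{2}$)
$n{\left(C \right)} = 25 - C$ ($n{\left(C \right)} = \left(-5\right)^{2} - C = 25 - C$)
$n{\left(-211 \right)} + H{\left(y \right)} = \left(25 - -211\right) + 7632 \left(1 + 7632\right) = \left(25 + 211\right) + 7632 \cdot 7633 = 236 + 58255056 = 58255292$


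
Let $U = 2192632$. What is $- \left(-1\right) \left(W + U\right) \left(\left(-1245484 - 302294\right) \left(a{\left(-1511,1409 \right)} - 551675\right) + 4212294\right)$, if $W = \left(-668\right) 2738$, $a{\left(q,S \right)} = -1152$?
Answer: $311158204271193600$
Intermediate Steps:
$W = -1828984$
$- \left(-1\right) \left(W + U\right) \left(\left(-1245484 - 302294\right) \left(a{\left(-1511,1409 \right)} - 551675\right) + 4212294\right) = - \left(-1\right) \left(-1828984 + 2192632\right) \left(\left(-1245484 - 302294\right) \left(-1152 - 551675\right) + 4212294\right) = - \left(-1\right) 363648 \left(\left(-1547778\right) \left(-552827\right) + 4212294\right) = - \left(-1\right) 363648 \left(855653468406 + 4212294\right) = - \left(-1\right) 363648 \cdot 855657680700 = - \left(-1\right) 311158204271193600 = \left(-1\right) \left(-311158204271193600\right) = 311158204271193600$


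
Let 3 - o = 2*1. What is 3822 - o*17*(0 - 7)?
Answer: 3941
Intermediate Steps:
o = 1 (o = 3 - 2 = 1)
3822 - o*17*(0 - 7) = 3822 - 1*17*(0 - 7) = 3822 - 17*(-7) = 3822 - 1*(-119) = 3822 + 119 = 3941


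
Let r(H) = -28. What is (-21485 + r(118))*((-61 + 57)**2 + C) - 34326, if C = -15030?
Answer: 322961856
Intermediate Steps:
(-21485 + r(118))*((-61 + 57)**2 + C) - 34326 = (-21485 - 28)*((-61 + 57)**2 - 15030) - 34326 = -21513*((-4)**2 - 15030) - 34326 = -21513*(16 - 15030) - 34326 = -21513*(-15014) - 34326 = 322996182 - 34326 = 322961856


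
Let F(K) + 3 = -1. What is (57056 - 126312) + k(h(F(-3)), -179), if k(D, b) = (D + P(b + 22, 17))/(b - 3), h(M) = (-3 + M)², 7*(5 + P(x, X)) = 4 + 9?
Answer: -88232465/1274 ≈ -69256.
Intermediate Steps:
P(x, X) = -22/7 (P(x, X) = -5 + (4 + 9)/7 = -5 + (⅐)*13 = -5 + 13/7 = -22/7)
F(K) = -4 (F(K) = -3 - 1 = -4)
k(D, b) = (-22/7 + D)/(-3 + b) (k(D, b) = (D - 22/7)/(b - 3) = (-22/7 + D)/(-3 + b))
(57056 - 126312) + k(h(F(-3)), -179) = (57056 - 126312) + (-22/7 + (-3 - 4)²)/(-3 - 179) = -69256 + (-22/7 + (-7)²)/(-182) = -69256 - (-22/7 + 49)/182 = -69256 - 1/182*321/7 = -69256 - 321/1274 = -88232465/1274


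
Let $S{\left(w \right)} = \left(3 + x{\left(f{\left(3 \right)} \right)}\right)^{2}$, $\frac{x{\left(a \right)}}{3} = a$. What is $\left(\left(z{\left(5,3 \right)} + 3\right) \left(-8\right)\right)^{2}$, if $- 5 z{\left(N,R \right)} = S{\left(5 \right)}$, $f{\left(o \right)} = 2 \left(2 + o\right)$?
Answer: $\frac{73822464}{25} \approx 2.9529 \cdot 10^{6}$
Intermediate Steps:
$f{\left(o \right)} = 4 + 2 o$
$x{\left(a \right)} = 3 a$
$S{\left(w \right)} = 1089$ ($S{\left(w \right)} = \left(3 + 3 \left(4 + 2 \cdot 3\right)\right)^{2} = \left(3 + 3 \left(4 + 6\right)\right)^{2} = \left(3 + 3 \cdot 10\right)^{2} = \left(3 + 30\right)^{2} = 33^{2} = 1089$)
$z{\left(N,R \right)} = - \frac{1089}{5}$ ($z{\left(N,R \right)} = \left(- \frac{1}{5}\right) 1089 = - \frac{1089}{5}$)
$\left(\left(z{\left(5,3 \right)} + 3\right) \left(-8\right)\right)^{2} = \left(\left(- \frac{1089}{5} + 3\right) \left(-8\right)\right)^{2} = \left(\left(- \frac{1074}{5}\right) \left(-8\right)\right)^{2} = \left(\frac{8592}{5}\right)^{2} = \frac{73822464}{25}$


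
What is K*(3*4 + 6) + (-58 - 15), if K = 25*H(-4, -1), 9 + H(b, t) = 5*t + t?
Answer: -6823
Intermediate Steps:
H(b, t) = -9 + 6*t (H(b, t) = -9 + (5*t + t) = -9 + 6*t)
K = -375 (K = 25*(-9 + 6*(-1)) = 25*(-9 - 6) = 25*(-15) = -375)
K*(3*4 + 6) + (-58 - 15) = -375*(3*4 + 6) + (-58 - 15) = -375*(12 + 6) - 73 = -375*18 - 73 = -6750 - 73 = -6823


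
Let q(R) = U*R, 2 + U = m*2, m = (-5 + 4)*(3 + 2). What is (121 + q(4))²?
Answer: 5329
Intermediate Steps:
m = -5 (m = -1*5 = -5)
U = -12 (U = -2 - 5*2 = -2 - 10 = -12)
q(R) = -12*R
(121 + q(4))² = (121 - 12*4)² = (121 - 48)² = 73² = 5329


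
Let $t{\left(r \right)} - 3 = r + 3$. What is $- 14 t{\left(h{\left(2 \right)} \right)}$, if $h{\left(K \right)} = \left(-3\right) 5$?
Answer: $126$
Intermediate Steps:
$h{\left(K \right)} = -15$
$t{\left(r \right)} = 6 + r$ ($t{\left(r \right)} = 3 + \left(r + 3\right) = 3 + \left(3 + r\right) = 6 + r$)
$- 14 t{\left(h{\left(2 \right)} \right)} = - 14 \left(6 - 15\right) = \left(-14\right) \left(-9\right) = 126$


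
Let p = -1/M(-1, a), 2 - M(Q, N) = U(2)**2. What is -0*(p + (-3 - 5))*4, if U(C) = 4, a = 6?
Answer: 0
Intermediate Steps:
M(Q, N) = -14 (M(Q, N) = 2 - 1*4**2 = 2 - 1*16 = 2 - 16 = -14)
p = 1/14 (p = -1/(-14) = -1*(-1/14) = 1/14 ≈ 0.071429)
-0*(p + (-3 - 5))*4 = -0*(1/14 + (-3 - 5))*4 = -0*(1/14 - 8)*4 = -0*(-111)/14*4 = -36*0*4 = 0*4 = 0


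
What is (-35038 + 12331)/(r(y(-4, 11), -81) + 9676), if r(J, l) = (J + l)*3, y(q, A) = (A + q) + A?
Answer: -22707/9487 ≈ -2.3935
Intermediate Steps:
y(q, A) = q + 2*A
r(J, l) = 3*J + 3*l
(-35038 + 12331)/(r(y(-4, 11), -81) + 9676) = (-35038 + 12331)/((3*(-4 + 2*11) + 3*(-81)) + 9676) = -22707/((3*(-4 + 22) - 243) + 9676) = -22707/((3*18 - 243) + 9676) = -22707/((54 - 243) + 9676) = -22707/(-189 + 9676) = -22707/9487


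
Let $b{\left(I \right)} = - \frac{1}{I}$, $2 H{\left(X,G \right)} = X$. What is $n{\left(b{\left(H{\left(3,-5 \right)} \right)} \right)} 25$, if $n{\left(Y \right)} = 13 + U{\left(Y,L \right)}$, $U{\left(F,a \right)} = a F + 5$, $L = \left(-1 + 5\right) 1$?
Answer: $\frac{1150}{3} \approx 383.33$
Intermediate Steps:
$L = 4$ ($L = 4 \cdot 1 = 4$)
$H{\left(X,G \right)} = \frac{X}{2}$
$U{\left(F,a \right)} = 5 + F a$ ($U{\left(F,a \right)} = F a + 5 = 5 + F a$)
$n{\left(Y \right)} = 18 + 4 Y$ ($n{\left(Y \right)} = 13 + \left(5 + Y 4\right) = 13 + \left(5 + 4 Y\right) = 18 + 4 Y$)
$n{\left(b{\left(H{\left(3,-5 \right)} \right)} \right)} 25 = \left(18 + 4 \left(- \frac{1}{\frac{1}{2} \cdot 3}\right)\right) 25 = \left(18 + 4 \left(- \frac{1}{\frac{3}{2}}\right)\right) 25 = \left(18 + 4 \left(\left(-1\right) \frac{2}{3}\right)\right) 25 = \left(18 + 4 \left(- \frac{2}{3}\right)\right) 25 = \left(18 - \frac{8}{3}\right) 25 = \frac{46}{3} \cdot 25 = \frac{1150}{3}$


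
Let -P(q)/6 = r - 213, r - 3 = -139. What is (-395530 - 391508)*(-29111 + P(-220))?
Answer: 21263405646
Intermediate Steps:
r = -136 (r = 3 - 139 = -136)
P(q) = 2094 (P(q) = -6*(-136 - 213) = -6*(-349) = 2094)
(-395530 - 391508)*(-29111 + P(-220)) = (-395530 - 391508)*(-29111 + 2094) = -787038*(-27017) = 21263405646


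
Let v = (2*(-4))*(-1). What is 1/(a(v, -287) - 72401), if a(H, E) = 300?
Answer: -1/72101 ≈ -1.3869e-5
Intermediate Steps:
v = 8 (v = -8*(-1) = 8)
1/(a(v, -287) - 72401) = 1/(300 - 72401) = 1/(-72101) = -1/72101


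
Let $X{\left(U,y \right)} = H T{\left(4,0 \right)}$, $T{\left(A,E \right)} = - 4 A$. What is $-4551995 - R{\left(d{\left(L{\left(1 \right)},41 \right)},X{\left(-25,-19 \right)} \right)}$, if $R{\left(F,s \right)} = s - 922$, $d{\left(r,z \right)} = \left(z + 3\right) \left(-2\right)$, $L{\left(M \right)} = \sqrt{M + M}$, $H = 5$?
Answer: $-4550993$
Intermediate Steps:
$X{\left(U,y \right)} = -80$ ($X{\left(U,y \right)} = 5 \left(\left(-4\right) 4\right) = 5 \left(-16\right) = -80$)
$L{\left(M \right)} = \sqrt{2} \sqrt{M}$ ($L{\left(M \right)} = \sqrt{2 M} = \sqrt{2} \sqrt{M}$)
$d{\left(r,z \right)} = -6 - 2 z$ ($d{\left(r,z \right)} = \left(3 + z\right) \left(-2\right) = -6 - 2 z$)
$R{\left(F,s \right)} = -922 + s$ ($R{\left(F,s \right)} = s - 922 = -922 + s$)
$-4551995 - R{\left(d{\left(L{\left(1 \right)},41 \right)},X{\left(-25,-19 \right)} \right)} = -4551995 - \left(-922 - 80\right) = -4551995 - -1002 = -4551995 + 1002 = -4550993$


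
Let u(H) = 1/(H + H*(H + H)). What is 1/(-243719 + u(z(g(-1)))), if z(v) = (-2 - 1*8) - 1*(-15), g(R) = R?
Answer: -55/13404544 ≈ -4.1031e-6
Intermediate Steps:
z(v) = 5 (z(v) = (-2 - 8) + 15 = -10 + 15 = 5)
u(H) = 1/(H + 2*H²) (u(H) = 1/(H + H*(2*H)) = 1/(H + 2*H²))
1/(-243719 + u(z(g(-1)))) = 1/(-243719 + 1/(5*(1 + 2*5))) = 1/(-243719 + 1/(5*(1 + 10))) = 1/(-243719 + (⅕)/11) = 1/(-243719 + (⅕)*(1/11)) = 1/(-243719 + 1/55) = 1/(-13404544/55) = -55/13404544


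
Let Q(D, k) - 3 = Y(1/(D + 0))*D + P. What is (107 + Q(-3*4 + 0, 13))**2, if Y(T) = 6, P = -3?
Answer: 1225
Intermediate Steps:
Q(D, k) = 6*D (Q(D, k) = 3 + (6*D - 3) = 3 + (-3 + 6*D) = 6*D)
(107 + Q(-3*4 + 0, 13))**2 = (107 + 6*(-3*4 + 0))**2 = (107 + 6*(-12 + 0))**2 = (107 + 6*(-12))**2 = (107 - 72)**2 = 35**2 = 1225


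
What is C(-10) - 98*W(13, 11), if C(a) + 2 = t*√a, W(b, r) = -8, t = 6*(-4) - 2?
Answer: 782 - 26*I*√10 ≈ 782.0 - 82.219*I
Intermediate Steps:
t = -26 (t = -24 - 2 = -26)
C(a) = -2 - 26*√a
C(-10) - 98*W(13, 11) = (-2 - 26*I*√10) - 98*(-8) = (-2 - 26*I*√10) + 784 = 782 - 26*I*√10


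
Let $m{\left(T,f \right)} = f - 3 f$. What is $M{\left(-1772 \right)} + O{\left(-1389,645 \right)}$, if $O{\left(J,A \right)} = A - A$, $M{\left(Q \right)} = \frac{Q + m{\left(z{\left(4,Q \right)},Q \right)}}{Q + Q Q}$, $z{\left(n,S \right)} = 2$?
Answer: $\frac{1}{1771} \approx 0.00056465$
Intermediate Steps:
$m{\left(T,f \right)} = - 2 f$
$M{\left(Q \right)} = - \frac{Q}{Q + Q^{2}}$ ($M{\left(Q \right)} = \frac{Q - 2 Q}{Q + Q Q} = \frac{\left(-1\right) Q}{Q + Q^{2}} = - \frac{Q}{Q + Q^{2}}$)
$O{\left(J,A \right)} = 0$
$M{\left(-1772 \right)} + O{\left(-1389,645 \right)} = - \frac{1}{1 - 1772} + 0 = - \frac{1}{-1771} + 0 = \left(-1\right) \left(- \frac{1}{1771}\right) + 0 = \frac{1}{1771} + 0 = \frac{1}{1771}$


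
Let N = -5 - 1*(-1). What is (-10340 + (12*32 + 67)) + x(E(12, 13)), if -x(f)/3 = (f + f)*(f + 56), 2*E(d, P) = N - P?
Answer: -14933/2 ≈ -7466.5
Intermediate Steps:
N = -4 (N = -5 + 1 = -4)
E(d, P) = -2 - P/2 (E(d, P) = (-4 - P)/2 = -2 - P/2)
x(f) = -6*f*(56 + f) (x(f) = -3*(f + f)*(f + 56) = -3*2*f*(56 + f) = -6*f*(56 + f))
(-10340 + (12*32 + 67)) + x(E(12, 13)) = (-10340 + (12*32 + 67)) - 6*(-2 - 1/2*13)*(56 + (-2 - 1/2*13)) = (-10340 + (384 + 67)) - 6*(-2 - 13/2)*(56 + (-2 - 13/2)) = (-10340 + 451) - 6*(-17/2)*(56 - 17/2) = -9889 - 6*(-17/2)*95/2 = -9889 + 4845/2 = -14933/2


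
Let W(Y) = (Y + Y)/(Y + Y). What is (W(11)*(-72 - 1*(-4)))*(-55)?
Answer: 3740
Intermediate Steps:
W(Y) = 1 (W(Y) = (2*Y)/((2*Y)) = (2*Y)*(1/(2*Y)) = 1)
(W(11)*(-72 - 1*(-4)))*(-55) = (1*(-72 - 1*(-4)))*(-55) = (1*(-72 + 4))*(-55) = (1*(-68))*(-55) = -68*(-55) = 3740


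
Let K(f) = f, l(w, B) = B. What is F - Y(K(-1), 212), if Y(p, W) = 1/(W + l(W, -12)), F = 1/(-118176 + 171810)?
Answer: -26717/5363400 ≈ -0.0049814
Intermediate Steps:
F = 1/53634 ≈ 1.8645e-5
Y(p, W) = 1/(-12 + W) (Y(p, W) = 1/(W - 12) = 1/(-12 + W))
F - Y(K(-1), 212) = 1/53634 - 1/(-12 + 212) = 1/53634 - 1/200 = -26717/5363400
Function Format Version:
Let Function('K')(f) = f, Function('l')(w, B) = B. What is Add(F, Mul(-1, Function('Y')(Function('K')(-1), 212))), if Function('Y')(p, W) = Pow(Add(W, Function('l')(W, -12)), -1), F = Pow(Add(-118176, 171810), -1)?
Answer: Rational(-26717, 5363400) ≈ -0.0049814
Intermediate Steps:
F = Rational(1, 53634) (F = Pow(53634, -1) = Rational(1, 53634) ≈ 1.8645e-5)
Function('Y')(p, W) = Pow(Add(-12, W), -1) (Function('Y')(p, W) = Pow(Add(W, -12), -1) = Pow(Add(-12, W), -1))
Add(F, Mul(-1, Function('Y')(Function('K')(-1), 212))) = Add(Rational(1, 53634), Mul(-1, Pow(Add(-12, 212), -1))) = Add(Rational(1, 53634), Mul(-1, Pow(200, -1))) = Add(Rational(1, 53634), Mul(-1, Rational(1, 200))) = Add(Rational(1, 53634), Rational(-1, 200)) = Rational(-26717, 5363400)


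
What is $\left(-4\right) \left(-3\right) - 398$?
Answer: $-386$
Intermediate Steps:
$\left(-4\right) \left(-3\right) - 398 = 12 - 398 = -386$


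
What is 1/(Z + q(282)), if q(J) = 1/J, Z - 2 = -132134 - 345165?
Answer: -282/134597753 ≈ -2.0951e-6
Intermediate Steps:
Z = -477297 (Z = 2 + (-132134 - 345165) = 2 - 477299 = -477297)
1/(Z + q(282)) = 1/(-477297 + 1/282) = 1/(-134597753/282) = -282/134597753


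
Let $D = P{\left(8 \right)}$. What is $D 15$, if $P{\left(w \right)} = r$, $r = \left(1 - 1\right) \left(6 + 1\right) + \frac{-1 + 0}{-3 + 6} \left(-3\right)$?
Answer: $15$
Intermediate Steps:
$r = 1$ ($r = 0 \cdot 7 + - \frac{1}{3} \left(-3\right) = 0 + \left(-1\right) \frac{1}{3} \left(-3\right) = 0 - -1 = 0 + 1 = 1$)
$P{\left(w \right)} = 1$
$D = 1$
$D 15 = 1 \cdot 15 = 15$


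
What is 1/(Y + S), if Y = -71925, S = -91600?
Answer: -1/163525 ≈ -6.1153e-6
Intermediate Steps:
1/(Y + S) = 1/(-71925 - 91600) = 1/(-163525) = -1/163525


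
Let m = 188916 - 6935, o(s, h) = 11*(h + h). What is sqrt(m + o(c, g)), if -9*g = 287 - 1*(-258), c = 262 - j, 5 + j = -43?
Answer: sqrt(1625839)/3 ≈ 425.03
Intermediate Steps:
j = -48 (j = -5 - 43 = -48)
c = 310 (c = 262 - 1*(-48) = 262 + 48 = 310)
g = -545/9 (g = -(287 - 1*(-258))/9 = -(287 + 258)/9 = -1/9*545 = -545/9 ≈ -60.556)
o(s, h) = 22*h (o(s, h) = 11*(2*h) = 22*h)
m = 181981
sqrt(m + o(c, g)) = sqrt(181981 + 22*(-545/9)) = sqrt(181981 - 11990/9) = sqrt(1625839/9) = sqrt(1625839)/3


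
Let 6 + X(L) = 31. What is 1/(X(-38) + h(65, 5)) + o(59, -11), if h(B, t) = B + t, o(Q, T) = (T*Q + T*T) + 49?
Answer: -45504/95 ≈ -478.99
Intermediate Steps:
o(Q, T) = 49 + T² + Q*T (o(Q, T) = (Q*T + T²) + 49 = (T² + Q*T) + 49 = 49 + T² + Q*T)
X(L) = 25 (X(L) = -6 + 31 = 25)
1/(X(-38) + h(65, 5)) + o(59, -11) = 1/(25 + (65 + 5)) + (49 + (-11)² + 59*(-11)) = 1/(25 + 70) + (49 + 121 - 649) = 1/95 - 479 = -45504/95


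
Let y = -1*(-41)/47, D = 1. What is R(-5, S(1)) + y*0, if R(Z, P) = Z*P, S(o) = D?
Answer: -5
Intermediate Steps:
S(o) = 1
R(Z, P) = P*Z
y = 41/47 (y = 41*(1/47) = 41/47 ≈ 0.87234)
R(-5, S(1)) + y*0 = 1*(-5) + (41/47)*0 = -5 + 0 = -5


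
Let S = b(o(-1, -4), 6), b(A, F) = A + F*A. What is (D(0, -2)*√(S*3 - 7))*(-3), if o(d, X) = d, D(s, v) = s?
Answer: 0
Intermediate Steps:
b(A, F) = A + A*F
S = -7 (S = -(1 + 6) = -1*7 = -7)
(D(0, -2)*√(S*3 - 7))*(-3) = (0*√(-7*3 - 7))*(-3) = (0*√(-21 - 7))*(-3) = (0*√(-28))*(-3) = (0*(2*I*√7))*(-3) = 0*(-3) = 0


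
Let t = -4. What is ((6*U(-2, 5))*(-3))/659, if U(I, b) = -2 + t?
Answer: 108/659 ≈ 0.16388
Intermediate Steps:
U(I, b) = -6 (U(I, b) = -2 - 4 = -6)
((6*U(-2, 5))*(-3))/659 = ((6*(-6))*(-3))/659 = -36*(-3)*(1/659) = 108*(1/659) = 108/659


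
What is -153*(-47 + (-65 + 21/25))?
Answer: 425187/25 ≈ 17007.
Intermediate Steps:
-153*(-47 + (-65 + 21/25)) = -153*(-47 - 1604/25) = -153*(-2779/25) = 425187/25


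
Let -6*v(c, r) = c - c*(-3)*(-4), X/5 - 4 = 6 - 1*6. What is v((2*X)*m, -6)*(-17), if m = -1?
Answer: 3740/3 ≈ 1246.7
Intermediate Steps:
X = 20 (X = 20 + 5*(6 - 1*6) = 20 + 5*(6 - 6) = 20 + 5*0 = 20 + 0 = 20)
v(c, r) = 11*c/6 (v(c, r) = -(c - c*(-3)*(-4))/6 = -(c - (-3*c)*(-4))/6 = -(c - 12*c)/6 = -(-11)*c/6 = 11*c/6)
v((2*X)*m, -6)*(-17) = (11*((2*20)*(-1))/6)*(-17) = (11*(40*(-1))/6)*(-17) = ((11/6)*(-40))*(-17) = -220/3*(-17) = 3740/3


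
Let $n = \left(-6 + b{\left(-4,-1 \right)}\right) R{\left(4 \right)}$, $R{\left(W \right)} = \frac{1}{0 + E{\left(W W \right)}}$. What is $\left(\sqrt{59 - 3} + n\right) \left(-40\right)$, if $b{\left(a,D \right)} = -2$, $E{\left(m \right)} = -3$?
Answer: $- \frac{320}{3} - 80 \sqrt{14} \approx -406.0$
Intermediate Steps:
$R{\left(W \right)} = - \frac{1}{3}$ ($R{\left(W \right)} = \frac{1}{0 - 3} = \frac{1}{-3} = - \frac{1}{3}$)
$n = \frac{8}{3}$ ($n = \left(-6 - 2\right) \left(- \frac{1}{3}\right) = \left(-8\right) \left(- \frac{1}{3}\right) = \frac{8}{3} \approx 2.6667$)
$\left(\sqrt{59 - 3} + n\right) \left(-40\right) = \left(\sqrt{59 - 3} + \frac{8}{3}\right) \left(-40\right) = \left(\sqrt{56} + \frac{8}{3}\right) \left(-40\right) = \left(2 \sqrt{14} + \frac{8}{3}\right) \left(-40\right) = \left(\frac{8}{3} + 2 \sqrt{14}\right) \left(-40\right) = - \frac{320}{3} - 80 \sqrt{14}$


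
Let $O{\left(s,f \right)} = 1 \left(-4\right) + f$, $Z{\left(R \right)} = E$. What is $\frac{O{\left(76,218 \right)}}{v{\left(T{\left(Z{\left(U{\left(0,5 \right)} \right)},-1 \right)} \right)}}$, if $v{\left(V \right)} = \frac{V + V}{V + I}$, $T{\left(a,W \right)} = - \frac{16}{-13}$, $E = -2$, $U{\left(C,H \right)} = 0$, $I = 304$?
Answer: $26536$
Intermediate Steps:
$Z{\left(R \right)} = -2$
$T{\left(a,W \right)} = \frac{16}{13}$ ($T{\left(a,W \right)} = \left(-16\right) \left(- \frac{1}{13}\right) = \frac{16}{13}$)
$O{\left(s,f \right)} = -4 + f$
$v{\left(V \right)} = \frac{2 V}{304 + V}$ ($v{\left(V \right)} = \frac{V + V}{V + 304} = \frac{2 V}{304 + V}$)
$\frac{O{\left(76,218 \right)}}{v{\left(T{\left(Z{\left(U{\left(0,5 \right)} \right)},-1 \right)} \right)}} = \frac{-4 + 218}{2 \cdot \frac{16}{13} \frac{1}{304 + \frac{16}{13}}} = \frac{214}{2 \cdot \frac{16}{13} \frac{1}{\frac{3968}{13}}} = \frac{214}{2 \cdot \frac{16}{13} \cdot \frac{13}{3968}} = 214 \frac{1}{\frac{1}{124}} = 214 \cdot 124 = 26536$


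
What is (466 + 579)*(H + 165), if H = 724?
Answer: 929005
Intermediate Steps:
(466 + 579)*(H + 165) = (466 + 579)*(724 + 165) = 1045*889 = 929005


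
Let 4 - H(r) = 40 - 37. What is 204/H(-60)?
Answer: 204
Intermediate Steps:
H(r) = 1 (H(r) = 4 - (40 - 37) = 4 - 1*3 = 4 - 3 = 1)
204/H(-60) = 204/1 = 204*1 = 204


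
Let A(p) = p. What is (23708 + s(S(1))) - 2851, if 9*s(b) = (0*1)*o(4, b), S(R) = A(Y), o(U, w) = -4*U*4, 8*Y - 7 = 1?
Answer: 20857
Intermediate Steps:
Y = 1 (Y = 7/8 + (⅛)*1 = 7/8 + ⅛ = 1)
o(U, w) = -16*U
S(R) = 1
s(b) = 0 (s(b) = ((0*1)*(-16*4))/9 = (0*(-64))/9 = (⅑)*0 = 0)
(23708 + s(S(1))) - 2851 = (23708 + 0) - 2851 = 23708 - 2851 = 20857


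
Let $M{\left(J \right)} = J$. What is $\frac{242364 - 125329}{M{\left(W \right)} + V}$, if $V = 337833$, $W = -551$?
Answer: $\frac{117035}{337282} \approx 0.34699$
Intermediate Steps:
$\frac{242364 - 125329}{M{\left(W \right)} + V} = \frac{242364 - 125329}{-551 + 337833} = \frac{117035}{337282}$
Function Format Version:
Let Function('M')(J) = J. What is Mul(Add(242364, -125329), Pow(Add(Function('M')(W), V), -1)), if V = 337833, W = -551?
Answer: Rational(117035, 337282) ≈ 0.34699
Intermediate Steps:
Mul(Add(242364, -125329), Pow(Add(Function('M')(W), V), -1)) = Mul(Add(242364, -125329), Pow(Add(-551, 337833), -1)) = Mul(117035, Pow(337282, -1)) = Mul(117035, Rational(1, 337282)) = Rational(117035, 337282)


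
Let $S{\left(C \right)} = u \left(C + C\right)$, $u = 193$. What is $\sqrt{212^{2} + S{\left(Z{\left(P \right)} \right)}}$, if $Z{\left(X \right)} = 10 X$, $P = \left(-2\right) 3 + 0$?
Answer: $2 \sqrt{5446} \approx 147.59$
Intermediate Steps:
$P = -6$ ($P = -6 + 0 = -6$)
$S{\left(C \right)} = 386 C$ ($S{\left(C \right)} = 193 \left(C + C\right) = 193 \cdot 2 C = 386 C$)
$\sqrt{212^{2} + S{\left(Z{\left(P \right)} \right)}} = \sqrt{212^{2} + 386 \cdot 10 \left(-6\right)} = \sqrt{44944 + 386 \left(-60\right)} = \sqrt{44944 - 23160} = \sqrt{21784} = 2 \sqrt{5446}$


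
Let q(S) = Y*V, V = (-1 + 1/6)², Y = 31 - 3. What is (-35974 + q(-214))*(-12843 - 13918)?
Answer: 8659618751/9 ≈ 9.6218e+8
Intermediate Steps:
Y = 28
V = 25/36 (V = (-1 + ⅙)² = (-⅚)² = 25/36 ≈ 0.69444)
q(S) = 175/9 (q(S) = 28*(25/36) = 175/9)
(-35974 + q(-214))*(-12843 - 13918) = (-35974 + 175/9)*(-12843 - 13918) = -323591/9*(-26761) = 8659618751/9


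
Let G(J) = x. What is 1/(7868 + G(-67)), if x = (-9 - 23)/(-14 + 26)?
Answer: 3/23596 ≈ 0.00012714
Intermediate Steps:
x = -8/3 (x = -32/12 = -32*1/12 = -8/3 ≈ -2.6667)
G(J) = -8/3
1/(7868 + G(-67)) = 1/(7868 - 8/3) = 1/(23596/3) = 3/23596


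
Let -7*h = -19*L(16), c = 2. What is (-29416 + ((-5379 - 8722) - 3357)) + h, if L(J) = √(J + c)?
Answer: -46874 + 57*√2/7 ≈ -46863.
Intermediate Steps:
L(J) = √(2 + J) (L(J) = √(J + 2) = √(2 + J))
h = 57*√2/7 (h = -(-19)*√(2 + 16)/7 = -(-19)*√18/7 = -(-19)*3*√2/7 = -(-57)*√2/7 = 57*√2/7 ≈ 11.516)
(-29416 + ((-5379 - 8722) - 3357)) + h = (-29416 + ((-5379 - 8722) - 3357)) + 57*√2/7 = (-29416 + (-14101 - 3357)) + 57*√2/7 = (-29416 - 17458) + 57*√2/7 = -46874 + 57*√2/7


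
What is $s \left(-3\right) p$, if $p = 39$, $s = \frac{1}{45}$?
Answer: $- \frac{13}{5} \approx -2.6$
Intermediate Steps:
$s = \frac{1}{45} \approx 0.022222$
$s \left(-3\right) p = \frac{1}{45} \left(-3\right) 39 = \left(- \frac{1}{15}\right) 39 = - \frac{13}{5}$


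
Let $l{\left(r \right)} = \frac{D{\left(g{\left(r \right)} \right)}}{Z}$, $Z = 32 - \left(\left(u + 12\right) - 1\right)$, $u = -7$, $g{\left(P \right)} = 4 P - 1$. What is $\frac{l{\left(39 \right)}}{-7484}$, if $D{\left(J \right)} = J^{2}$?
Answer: $- \frac{24025}{209552} \approx -0.11465$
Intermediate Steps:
$g{\left(P \right)} = -1 + 4 P$
$Z = 28$ ($Z = 32 - \left(\left(-7 + 12\right) - 1\right) = 32 - \left(5 - 1\right) = 32 - 4 = 28$)
$l{\left(r \right)} = \frac{\left(-1 + 4 r\right)^{2}}{28}$
$\frac{l{\left(39 \right)}}{-7484} = \frac{\frac{1}{28} \left(-1 + 4 \cdot 39\right)^{2}}{-7484} = \frac{\left(-1 + 156\right)^{2}}{28} \left(- \frac{1}{7484}\right) = \frac{155^{2}}{28} \left(- \frac{1}{7484}\right) = \frac{1}{28} \cdot 24025 \left(- \frac{1}{7484}\right) = \frac{24025}{28} \left(- \frac{1}{7484}\right) = - \frac{24025}{209552}$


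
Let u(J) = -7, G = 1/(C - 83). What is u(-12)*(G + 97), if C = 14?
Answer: -46844/69 ≈ -678.90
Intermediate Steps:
G = -1/69 (G = 1/(14 - 83) = 1/(-69) = -1/69 ≈ -0.014493)
u(-12)*(G + 97) = -7*(-1/69 + 97) = -7*6692/69 = -46844/69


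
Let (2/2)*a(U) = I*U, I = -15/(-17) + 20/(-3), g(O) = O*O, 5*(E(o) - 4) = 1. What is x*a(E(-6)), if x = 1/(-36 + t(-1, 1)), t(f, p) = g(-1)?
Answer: 59/85 ≈ 0.69412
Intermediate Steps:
E(o) = 21/5 (E(o) = 4 + (⅕)*1 = 4 + ⅕ = 21/5)
g(O) = O²
t(f, p) = 1 (t(f, p) = (-1)² = 1)
I = -295/51 (I = -15*(-1/17) + 20*(-⅓) = 15/17 - 20/3 = -295/51 ≈ -5.7843)
a(U) = -295*U/51
x = -1/35 (x = 1/(-36 + 1) = 1/(-35) = -1/35 ≈ -0.028571)
x*a(E(-6)) = -(-59)*21/(357*5) = -1/35*(-413/17) = 59/85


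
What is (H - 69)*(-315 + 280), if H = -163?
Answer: 8120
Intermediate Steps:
(H - 69)*(-315 + 280) = (-163 - 69)*(-315 + 280) = -232*(-35) = 8120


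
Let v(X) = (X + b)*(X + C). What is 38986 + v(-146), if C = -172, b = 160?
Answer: 34534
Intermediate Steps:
v(X) = (-172 + X)*(160 + X) (v(X) = (X + 160)*(X - 172) = (160 + X)*(-172 + X) = (-172 + X)*(160 + X))
38986 + v(-146) = 38986 + (-27520 + (-146)² - 12*(-146)) = 38986 + (-27520 + 21316 + 1752) = 38986 - 4452 = 34534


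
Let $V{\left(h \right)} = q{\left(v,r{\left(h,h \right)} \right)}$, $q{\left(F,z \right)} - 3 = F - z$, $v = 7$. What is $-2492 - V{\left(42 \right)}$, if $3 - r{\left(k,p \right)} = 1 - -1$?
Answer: $-2501$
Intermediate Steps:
$r{\left(k,p \right)} = 1$ ($r{\left(k,p \right)} = 3 - \left(1 - -1\right) = 3 - \left(1 + 1\right) = 3 - 2 = 1$)
$q{\left(F,z \right)} = 3 + F - z$ ($q{\left(F,z \right)} = 3 + \left(F - z\right) = 3 + F - z$)
$V{\left(h \right)} = 9$ ($V{\left(h \right)} = 3 + 7 - 1 = 9$)
$-2492 - V{\left(42 \right)} = -2492 - 9 = -2501$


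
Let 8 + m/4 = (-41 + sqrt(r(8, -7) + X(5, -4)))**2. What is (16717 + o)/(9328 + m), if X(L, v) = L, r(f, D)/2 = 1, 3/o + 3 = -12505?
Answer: 3554635961/3402404112 + 8572945553*sqrt(7)/401483685216 ≈ 1.1012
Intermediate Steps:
o = -3/12508 (o = 3/(-3 - 12505) = 3/(-12508) = 3*(-1/12508) = -3/12508 ≈ -0.00023985)
r(f, D) = 2 (r(f, D) = 2*1 = 2)
m = -32 + 4*(-41 + sqrt(7))**2 (m = -32 + 4*(-41 + sqrt(2 + 5))**2 = -32 + 4*(-41 + sqrt(7))**2 ≈ 5852.2)
(16717 + o)/(9328 + m) = (16717 - 3/12508)/(9328 + (6720 - 328*sqrt(7))) = 209096233/(12508*(16048 - 328*sqrt(7)))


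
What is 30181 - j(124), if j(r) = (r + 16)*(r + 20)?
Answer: 10021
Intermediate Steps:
j(r) = (16 + r)*(20 + r)
30181 - j(124) = 30181 - (320 + 124² + 36*124) = 30181 - (320 + 15376 + 4464) = 30181 - 1*20160 = 30181 - 20160 = 10021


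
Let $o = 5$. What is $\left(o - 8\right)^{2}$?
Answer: $9$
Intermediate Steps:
$\left(o - 8\right)^{2} = \left(5 - 8\right)^{2} = \left(-3\right)^{2} = 9$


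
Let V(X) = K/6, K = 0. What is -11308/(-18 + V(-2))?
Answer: 5654/9 ≈ 628.22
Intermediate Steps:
V(X) = 0 (V(X) = 0/6 = 0*(⅙) = 0)
-11308/(-18 + V(-2)) = -11308/(-18 + 0) = -11308/(-18) = -1/18*(-11308) = 5654/9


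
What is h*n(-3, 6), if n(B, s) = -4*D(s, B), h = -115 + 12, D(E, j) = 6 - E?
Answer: 0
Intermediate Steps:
h = -103
n(B, s) = -24 + 4*s (n(B, s) = -4*(6 - s) = -24 + 4*s)
h*n(-3, 6) = -103*(-24 + 4*6) = -103*(-24 + 24) = -103*0 = 0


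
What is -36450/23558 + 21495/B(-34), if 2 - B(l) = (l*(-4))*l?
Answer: 56293585/18163218 ≈ 3.0993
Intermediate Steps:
B(l) = 2 + 4*l² (B(l) = 2 - l*(-4)*l = 2 - (-4*l)*l = 2 - (-4)*l² = 2 + 4*l²)
-36450/23558 + 21495/B(-34) = -36450/23558 + 21495/(2 + 4*(-34)²) = -36450*1/23558 + 21495/(2 + 4*1156) = -18225/11779 + 21495/(2 + 4624) = -18225/11779 + 21495/4626 = -18225/11779 + 21495*(1/4626) = -18225/11779 + 7165/1542 = 56293585/18163218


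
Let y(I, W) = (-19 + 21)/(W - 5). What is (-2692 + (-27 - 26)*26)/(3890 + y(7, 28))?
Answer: -46805/44736 ≈ -1.0462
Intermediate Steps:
y(I, W) = 2/(-5 + W)
(-2692 + (-27 - 26)*26)/(3890 + y(7, 28)) = (-2692 + (-27 - 26)*26)/(3890 + 2/(-5 + 28)) = (-2692 - 53*26)/(3890 + 2/23) = (-2692 - 1378)/(3890 + 2*(1/23)) = -4070/(3890 + 2/23) = -4070/89472/23 = -4070*23/89472 = -46805/44736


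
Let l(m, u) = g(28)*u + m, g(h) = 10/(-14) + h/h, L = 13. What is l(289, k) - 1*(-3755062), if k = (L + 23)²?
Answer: 26290049/7 ≈ 3.7557e+6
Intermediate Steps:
k = 1296 (k = (13 + 23)² = 36² = 1296)
g(h) = 2/7 (g(h) = 10*(-1/14) + 1 = -5/7 + 1 = 2/7)
l(m, u) = m + 2*u/7 (l(m, u) = 2*u/7 + m = m + 2*u/7)
l(289, k) - 1*(-3755062) = (289 + (2/7)*1296) - 1*(-3755062) = (289 + 2592/7) + 3755062 = 4615/7 + 3755062 = 26290049/7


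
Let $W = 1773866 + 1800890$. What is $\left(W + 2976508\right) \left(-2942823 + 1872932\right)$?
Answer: $-7009138392224$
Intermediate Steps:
$W = 3574756$
$\left(W + 2976508\right) \left(-2942823 + 1872932\right) = \left(3574756 + 2976508\right) \left(-2942823 + 1872932\right) = 6551264 \left(-1069891\right) = -7009138392224$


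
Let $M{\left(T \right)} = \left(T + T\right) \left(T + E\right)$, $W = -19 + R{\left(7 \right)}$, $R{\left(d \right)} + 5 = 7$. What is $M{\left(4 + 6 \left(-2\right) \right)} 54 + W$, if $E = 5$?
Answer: $2575$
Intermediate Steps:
$R{\left(d \right)} = 2$ ($R{\left(d \right)} = -5 + 7 = 2$)
$W = -17$ ($W = -19 + 2 = -17$)
$M{\left(T \right)} = 2 T \left(5 + T\right)$ ($M{\left(T \right)} = \left(T + T\right) \left(T + 5\right) = 2 T \left(5 + T\right)$)
$M{\left(4 + 6 \left(-2\right) \right)} 54 + W = 2 \left(4 + 6 \left(-2\right)\right) \left(5 + \left(4 + 6 \left(-2\right)\right)\right) 54 - 17 = 2 \left(4 - 12\right) \left(5 + \left(4 - 12\right)\right) 54 - 17 = 2 \left(-8\right) \left(5 - 8\right) 54 - 17 = 2 \left(-8\right) \left(-3\right) 54 - 17 = 48 \cdot 54 - 17 = 2592 - 17 = 2575$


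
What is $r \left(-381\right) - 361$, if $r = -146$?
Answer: $55265$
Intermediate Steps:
$r \left(-381\right) - 361 = \left(-146\right) \left(-381\right) - 361 = 55626 - 361 = 55265$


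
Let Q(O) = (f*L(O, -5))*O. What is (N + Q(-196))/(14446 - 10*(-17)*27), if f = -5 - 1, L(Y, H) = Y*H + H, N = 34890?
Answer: 590745/9518 ≈ 62.066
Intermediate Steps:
L(Y, H) = H + H*Y (L(Y, H) = H*Y + H = H + H*Y)
f = -6
Q(O) = O*(30 + 30*O) (Q(O) = (-(-30)*(1 + O))*O = (-6*(-5 - 5*O))*O = (30 + 30*O)*O = O*(30 + 30*O))
(N + Q(-196))/(14446 - 10*(-17)*27) = (34890 + 30*(-196)*(1 - 196))/(14446 - 10*(-17)*27) = (34890 + 30*(-196)*(-195))/(14446 + 170*27) = (34890 + 1146600)/(14446 + 4590) = 1181490/19036 = 1181490*(1/19036) = 590745/9518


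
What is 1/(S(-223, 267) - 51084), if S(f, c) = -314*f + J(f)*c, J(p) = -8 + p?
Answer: -1/42739 ≈ -2.3398e-5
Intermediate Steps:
S(f, c) = -314*f + c*(-8 + f) (S(f, c) = -314*f + (-8 + f)*c = -314*f + c*(-8 + f))
1/(S(-223, 267) - 51084) = 1/((-314*(-223) + 267*(-8 - 223)) - 51084) = 1/((70022 + 267*(-231)) - 51084) = 1/((70022 - 61677) - 51084) = 1/(8345 - 51084) = 1/(-42739) = -1/42739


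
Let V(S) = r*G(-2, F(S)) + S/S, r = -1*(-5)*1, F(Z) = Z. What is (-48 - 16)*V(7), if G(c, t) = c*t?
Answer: 4416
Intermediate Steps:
r = 5 (r = 5*1 = 5)
V(S) = 1 - 10*S (V(S) = 5*(-2*S) + S/S = -10*S + 1 = 1 - 10*S)
(-48 - 16)*V(7) = (-48 - 16)*(1 - 10*7) = -64*(1 - 70) = -64*(-69) = 4416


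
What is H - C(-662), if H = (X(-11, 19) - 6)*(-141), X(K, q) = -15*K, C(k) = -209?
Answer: -22210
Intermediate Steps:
H = -22419 (H = (-15*(-11) - 6)*(-141) = (165 - 6)*(-141) = 159*(-141) = -22419)
H - C(-662) = -22419 - 1*(-209) = -22419 + 209 = -22210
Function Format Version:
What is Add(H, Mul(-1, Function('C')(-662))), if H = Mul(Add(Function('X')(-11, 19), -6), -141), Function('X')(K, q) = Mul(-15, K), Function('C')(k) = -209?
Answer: -22210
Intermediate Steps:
H = -22419 (H = Mul(Add(Mul(-15, -11), -6), -141) = Mul(Add(165, -6), -141) = Mul(159, -141) = -22419)
Add(H, Mul(-1, Function('C')(-662))) = Add(-22419, Mul(-1, -209)) = Add(-22419, 209) = -22210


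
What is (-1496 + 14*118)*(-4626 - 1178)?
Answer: -905424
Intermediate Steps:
(-1496 + 14*118)*(-4626 - 1178) = (-1496 + 1652)*(-5804) = 156*(-5804) = -905424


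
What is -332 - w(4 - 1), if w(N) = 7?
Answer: -339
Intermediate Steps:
-332 - w(4 - 1) = -332 - 1*7 = -332 - 7 = -339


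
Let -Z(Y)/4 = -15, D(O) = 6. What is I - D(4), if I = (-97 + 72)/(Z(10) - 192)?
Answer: -767/132 ≈ -5.8106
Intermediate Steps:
Z(Y) = 60 (Z(Y) = -4*(-15) = 60)
I = 25/132 (I = (-97 + 72)/(60 - 192) = -25/(-132) = -25*(-1/132) = 25/132 ≈ 0.18939)
I - D(4) = 25/132 - 1*6 = 25/132 - 6 = -767/132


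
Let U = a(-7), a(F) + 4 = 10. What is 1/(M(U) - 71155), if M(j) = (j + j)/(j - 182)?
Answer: -44/3130823 ≈ -1.4054e-5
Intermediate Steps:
a(F) = 6 (a(F) = -4 + 10 = 6)
U = 6
M(j) = 2*j/(-182 + j) (M(j) = (2*j)/(-182 + j) = 2*j/(-182 + j))
1/(M(U) - 71155) = 1/(2*6/(-182 + 6) - 71155) = 1/(2*6/(-176) - 71155) = 1/(2*6*(-1/176) - 71155) = 1/(-3/44 - 71155) = 1/(-3130823/44) = -44/3130823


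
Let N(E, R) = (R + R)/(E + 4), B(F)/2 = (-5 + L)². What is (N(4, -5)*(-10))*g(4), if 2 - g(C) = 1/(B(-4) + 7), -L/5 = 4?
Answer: 62825/2514 ≈ 24.990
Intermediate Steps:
L = -20 (L = -5*4 = -20)
B(F) = 1250 (B(F) = 2*(-5 - 20)² = 2*(-25)² = 2*625 = 1250)
N(E, R) = 2*R/(4 + E) (N(E, R) = (2*R)/(4 + E) = 2*R/(4 + E))
g(C) = 2513/1257 (g(C) = 2 - 1/(1250 + 7) = 2 - 1/1257 = 2513/1257)
(N(4, -5)*(-10))*g(4) = ((2*(-5)/(4 + 4))*(-10))*(2513/1257) = ((2*(-5)/8)*(-10))*(2513/1257) = ((2*(-5)*(⅛))*(-10))*(2513/1257) = -5/4*(-10)*(2513/1257) = (25/2)*(2513/1257) = 62825/2514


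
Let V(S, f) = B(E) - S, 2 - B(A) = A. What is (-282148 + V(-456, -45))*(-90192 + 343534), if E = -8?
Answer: -71361881244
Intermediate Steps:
B(A) = 2 - A
V(S, f) = 10 - S (V(S, f) = (2 - 1*(-8)) - S = (2 + 8) - S = 10 - S)
(-282148 + V(-456, -45))*(-90192 + 343534) = (-282148 + (10 - 1*(-456)))*(-90192 + 343534) = (-282148 + (10 + 456))*253342 = (-282148 + 466)*253342 = -281682*253342 = -71361881244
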